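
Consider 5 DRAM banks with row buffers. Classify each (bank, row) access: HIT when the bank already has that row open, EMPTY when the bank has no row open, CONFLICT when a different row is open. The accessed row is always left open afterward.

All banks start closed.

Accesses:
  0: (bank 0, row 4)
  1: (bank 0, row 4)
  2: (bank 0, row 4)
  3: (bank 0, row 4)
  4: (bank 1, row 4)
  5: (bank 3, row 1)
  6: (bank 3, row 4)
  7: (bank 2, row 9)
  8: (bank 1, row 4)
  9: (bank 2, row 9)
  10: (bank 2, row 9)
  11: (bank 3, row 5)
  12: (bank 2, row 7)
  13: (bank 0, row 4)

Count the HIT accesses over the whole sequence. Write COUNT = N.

  [0] b0 r4: no row ⇒ E
  [1] b0 r4: had r4 ⇒ H
  [2] b0 r4: had r4 ⇒ H
  [3] b0 r4: had r4 ⇒ H
  [4] b1 r4: no row ⇒ E
  [5] b3 r1: no row ⇒ E
  [6] b3 r4: had r1 ⇒ C
  [7] b2 r9: no row ⇒ E
  [8] b1 r4: had r4 ⇒ H
  [9] b2 r9: had r9 ⇒ H
  [10] b2 r9: had r9 ⇒ H
  [11] b3 r5: had r4 ⇒ C
  [12] b2 r7: had r9 ⇒ C
  [13] b0 r4: had r4 ⇒ H

COUNT = 7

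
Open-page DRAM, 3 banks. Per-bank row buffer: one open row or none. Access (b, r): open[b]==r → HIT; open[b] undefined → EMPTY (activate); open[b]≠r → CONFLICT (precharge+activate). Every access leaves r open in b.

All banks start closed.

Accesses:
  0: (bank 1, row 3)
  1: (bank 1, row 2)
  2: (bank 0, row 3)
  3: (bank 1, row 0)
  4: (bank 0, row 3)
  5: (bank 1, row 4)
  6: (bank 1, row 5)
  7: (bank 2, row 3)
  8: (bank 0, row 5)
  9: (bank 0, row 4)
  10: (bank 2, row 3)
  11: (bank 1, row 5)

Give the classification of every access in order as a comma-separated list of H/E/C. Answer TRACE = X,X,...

TRACE = E,C,E,C,H,C,C,E,C,C,H,H

  [0] b1 r3: no row ⇒ E
  [1] b1 r2: had r3 ⇒ C
  [2] b0 r3: no row ⇒ E
  [3] b1 r0: had r2 ⇒ C
  [4] b0 r3: had r3 ⇒ H
  [5] b1 r4: had r0 ⇒ C
  [6] b1 r5: had r4 ⇒ C
  [7] b2 r3: no row ⇒ E
  [8] b0 r5: had r3 ⇒ C
  [9] b0 r4: had r5 ⇒ C
  [10] b2 r3: had r3 ⇒ H
  [11] b1 r5: had r5 ⇒ H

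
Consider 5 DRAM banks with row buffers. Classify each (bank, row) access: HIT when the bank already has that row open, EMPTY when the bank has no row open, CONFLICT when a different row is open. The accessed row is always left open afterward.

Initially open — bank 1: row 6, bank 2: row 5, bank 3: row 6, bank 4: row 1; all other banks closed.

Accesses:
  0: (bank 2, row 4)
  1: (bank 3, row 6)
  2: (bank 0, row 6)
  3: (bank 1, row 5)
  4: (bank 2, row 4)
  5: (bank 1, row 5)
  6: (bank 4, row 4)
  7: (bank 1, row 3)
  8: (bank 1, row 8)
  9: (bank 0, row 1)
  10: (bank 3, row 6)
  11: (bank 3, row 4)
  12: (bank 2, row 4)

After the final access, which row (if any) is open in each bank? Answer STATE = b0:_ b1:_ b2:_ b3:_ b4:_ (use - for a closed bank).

STATE = b0:1 b1:8 b2:4 b3:4 b4:4

#0 (2,4) C  (was 5)
#1 (3,6) H  (was 6)
#2 (0,6) E
#3 (1,5) C  (was 6)
#4 (2,4) H  (was 4)
#5 (1,5) H  (was 5)
#6 (4,4) C  (was 1)
#7 (1,3) C  (was 5)
#8 (1,8) C  (was 3)
#9 (0,1) C  (was 6)
#10 (3,6) H  (was 6)
#11 (3,4) C  (was 6)
#12 (2,4) H  (was 4)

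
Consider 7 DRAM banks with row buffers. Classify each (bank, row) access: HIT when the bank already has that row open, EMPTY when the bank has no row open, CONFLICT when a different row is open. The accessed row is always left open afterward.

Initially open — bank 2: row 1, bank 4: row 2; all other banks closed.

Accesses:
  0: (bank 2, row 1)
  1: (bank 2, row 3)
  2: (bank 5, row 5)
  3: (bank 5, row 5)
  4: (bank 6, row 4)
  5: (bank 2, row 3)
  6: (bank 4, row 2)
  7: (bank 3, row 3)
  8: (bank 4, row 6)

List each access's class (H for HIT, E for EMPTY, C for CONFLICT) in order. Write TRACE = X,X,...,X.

0: bank 2 row 1 — prev 1 → HIT
1: bank 2 row 3 — prev 1 → CONFLICT
2: bank 5 row 5 — prev None → EMPTY
3: bank 5 row 5 — prev 5 → HIT
4: bank 6 row 4 — prev None → EMPTY
5: bank 2 row 3 — prev 3 → HIT
6: bank 4 row 2 — prev 2 → HIT
7: bank 3 row 3 — prev None → EMPTY
8: bank 4 row 6 — prev 2 → CONFLICT

TRACE = H,C,E,H,E,H,H,E,C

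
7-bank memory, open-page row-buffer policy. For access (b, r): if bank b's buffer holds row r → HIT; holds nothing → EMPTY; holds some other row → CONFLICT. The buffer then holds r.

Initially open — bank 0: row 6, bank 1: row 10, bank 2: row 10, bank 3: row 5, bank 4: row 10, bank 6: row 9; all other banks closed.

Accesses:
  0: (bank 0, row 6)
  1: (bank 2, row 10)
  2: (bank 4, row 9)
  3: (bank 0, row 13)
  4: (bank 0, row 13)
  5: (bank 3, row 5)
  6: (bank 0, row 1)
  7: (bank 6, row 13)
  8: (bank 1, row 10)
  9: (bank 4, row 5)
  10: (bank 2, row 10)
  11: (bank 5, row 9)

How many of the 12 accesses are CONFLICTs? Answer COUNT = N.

COUNT = 5

0: bank 0 row 6 — prev 6 → HIT
1: bank 2 row 10 — prev 10 → HIT
2: bank 4 row 9 — prev 10 → CONFLICT
3: bank 0 row 13 — prev 6 → CONFLICT
4: bank 0 row 13 — prev 13 → HIT
5: bank 3 row 5 — prev 5 → HIT
6: bank 0 row 1 — prev 13 → CONFLICT
7: bank 6 row 13 — prev 9 → CONFLICT
8: bank 1 row 10 — prev 10 → HIT
9: bank 4 row 5 — prev 9 → CONFLICT
10: bank 2 row 10 — prev 10 → HIT
11: bank 5 row 9 — prev None → EMPTY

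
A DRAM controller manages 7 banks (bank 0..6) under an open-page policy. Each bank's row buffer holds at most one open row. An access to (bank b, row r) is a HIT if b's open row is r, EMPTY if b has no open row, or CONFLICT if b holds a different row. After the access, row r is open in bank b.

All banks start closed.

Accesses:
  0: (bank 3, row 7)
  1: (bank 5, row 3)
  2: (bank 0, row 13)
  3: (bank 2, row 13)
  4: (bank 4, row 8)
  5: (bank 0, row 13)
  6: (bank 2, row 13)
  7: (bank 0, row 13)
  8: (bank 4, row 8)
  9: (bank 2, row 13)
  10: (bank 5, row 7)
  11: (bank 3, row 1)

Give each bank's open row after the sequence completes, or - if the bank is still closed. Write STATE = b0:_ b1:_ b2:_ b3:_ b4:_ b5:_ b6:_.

#0 (3,7) E
#1 (5,3) E
#2 (0,13) E
#3 (2,13) E
#4 (4,8) E
#5 (0,13) H  (was 13)
#6 (2,13) H  (was 13)
#7 (0,13) H  (was 13)
#8 (4,8) H  (was 8)
#9 (2,13) H  (was 13)
#10 (5,7) C  (was 3)
#11 (3,1) C  (was 7)

STATE = b0:13 b1:- b2:13 b3:1 b4:8 b5:7 b6:-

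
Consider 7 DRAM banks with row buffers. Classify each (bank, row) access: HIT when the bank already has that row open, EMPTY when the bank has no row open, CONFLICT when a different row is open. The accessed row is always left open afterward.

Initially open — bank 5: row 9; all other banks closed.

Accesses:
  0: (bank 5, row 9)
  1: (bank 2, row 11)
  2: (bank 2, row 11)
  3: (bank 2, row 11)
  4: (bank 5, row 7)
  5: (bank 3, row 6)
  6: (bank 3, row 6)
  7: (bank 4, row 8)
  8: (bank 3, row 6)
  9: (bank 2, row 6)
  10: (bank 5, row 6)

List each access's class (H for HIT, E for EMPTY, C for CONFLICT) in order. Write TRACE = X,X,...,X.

TRACE = H,E,H,H,C,E,H,E,H,C,C

step 0: bank5 9->9 [HIT]
step 1: bank2 None->11 [EMPTY]
step 2: bank2 11->11 [HIT]
step 3: bank2 11->11 [HIT]
step 4: bank5 9->7 [CONFLICT]
step 5: bank3 None->6 [EMPTY]
step 6: bank3 6->6 [HIT]
step 7: bank4 None->8 [EMPTY]
step 8: bank3 6->6 [HIT]
step 9: bank2 11->6 [CONFLICT]
step 10: bank5 7->6 [CONFLICT]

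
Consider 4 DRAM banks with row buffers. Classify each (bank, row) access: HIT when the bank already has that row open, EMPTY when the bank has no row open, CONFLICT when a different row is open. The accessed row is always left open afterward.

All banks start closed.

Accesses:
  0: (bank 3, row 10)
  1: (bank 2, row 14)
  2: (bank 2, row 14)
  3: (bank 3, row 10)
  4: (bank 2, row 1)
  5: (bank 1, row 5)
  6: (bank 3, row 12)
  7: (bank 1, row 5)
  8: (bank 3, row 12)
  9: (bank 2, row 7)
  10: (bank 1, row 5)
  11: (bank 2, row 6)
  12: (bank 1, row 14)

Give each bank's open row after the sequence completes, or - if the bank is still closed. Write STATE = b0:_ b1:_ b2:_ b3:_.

0: bank 3 row 10 — prev None → EMPTY
1: bank 2 row 14 — prev None → EMPTY
2: bank 2 row 14 — prev 14 → HIT
3: bank 3 row 10 — prev 10 → HIT
4: bank 2 row 1 — prev 14 → CONFLICT
5: bank 1 row 5 — prev None → EMPTY
6: bank 3 row 12 — prev 10 → CONFLICT
7: bank 1 row 5 — prev 5 → HIT
8: bank 3 row 12 — prev 12 → HIT
9: bank 2 row 7 — prev 1 → CONFLICT
10: bank 1 row 5 — prev 5 → HIT
11: bank 2 row 6 — prev 7 → CONFLICT
12: bank 1 row 14 — prev 5 → CONFLICT

STATE = b0:- b1:14 b2:6 b3:12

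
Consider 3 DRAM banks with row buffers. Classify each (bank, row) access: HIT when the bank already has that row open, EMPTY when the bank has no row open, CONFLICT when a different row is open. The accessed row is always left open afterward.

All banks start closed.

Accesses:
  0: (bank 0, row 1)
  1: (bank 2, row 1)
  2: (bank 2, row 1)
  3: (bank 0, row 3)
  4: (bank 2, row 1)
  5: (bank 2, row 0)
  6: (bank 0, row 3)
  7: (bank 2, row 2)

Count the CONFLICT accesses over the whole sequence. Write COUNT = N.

0: bank 0 row 1 — prev None → EMPTY
1: bank 2 row 1 — prev None → EMPTY
2: bank 2 row 1 — prev 1 → HIT
3: bank 0 row 3 — prev 1 → CONFLICT
4: bank 2 row 1 — prev 1 → HIT
5: bank 2 row 0 — prev 1 → CONFLICT
6: bank 0 row 3 — prev 3 → HIT
7: bank 2 row 2 — prev 0 → CONFLICT

COUNT = 3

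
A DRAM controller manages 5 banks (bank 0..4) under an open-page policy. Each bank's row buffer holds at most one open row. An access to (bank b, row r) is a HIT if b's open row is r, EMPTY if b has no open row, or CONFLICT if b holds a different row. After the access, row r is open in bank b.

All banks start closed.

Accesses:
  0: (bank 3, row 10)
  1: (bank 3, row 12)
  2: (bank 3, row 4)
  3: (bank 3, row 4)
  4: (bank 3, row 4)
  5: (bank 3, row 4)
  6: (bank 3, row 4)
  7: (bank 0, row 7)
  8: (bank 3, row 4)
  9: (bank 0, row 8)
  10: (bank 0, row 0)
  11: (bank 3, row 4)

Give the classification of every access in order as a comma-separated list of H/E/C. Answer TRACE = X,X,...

#0 (3,10) E
#1 (3,12) C  (was 10)
#2 (3,4) C  (was 12)
#3 (3,4) H  (was 4)
#4 (3,4) H  (was 4)
#5 (3,4) H  (was 4)
#6 (3,4) H  (was 4)
#7 (0,7) E
#8 (3,4) H  (was 4)
#9 (0,8) C  (was 7)
#10 (0,0) C  (was 8)
#11 (3,4) H  (was 4)

TRACE = E,C,C,H,H,H,H,E,H,C,C,H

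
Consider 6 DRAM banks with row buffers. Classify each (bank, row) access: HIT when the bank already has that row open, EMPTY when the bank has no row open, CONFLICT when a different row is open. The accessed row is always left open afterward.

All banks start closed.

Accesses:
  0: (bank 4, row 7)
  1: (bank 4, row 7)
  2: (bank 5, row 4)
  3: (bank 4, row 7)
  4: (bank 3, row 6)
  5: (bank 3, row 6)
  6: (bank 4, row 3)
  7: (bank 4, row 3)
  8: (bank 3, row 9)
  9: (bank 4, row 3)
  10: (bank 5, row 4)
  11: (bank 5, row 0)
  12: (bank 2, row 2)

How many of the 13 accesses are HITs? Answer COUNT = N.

#0 (4,7) E
#1 (4,7) H  (was 7)
#2 (5,4) E
#3 (4,7) H  (was 7)
#4 (3,6) E
#5 (3,6) H  (was 6)
#6 (4,3) C  (was 7)
#7 (4,3) H  (was 3)
#8 (3,9) C  (was 6)
#9 (4,3) H  (was 3)
#10 (5,4) H  (was 4)
#11 (5,0) C  (was 4)
#12 (2,2) E

COUNT = 6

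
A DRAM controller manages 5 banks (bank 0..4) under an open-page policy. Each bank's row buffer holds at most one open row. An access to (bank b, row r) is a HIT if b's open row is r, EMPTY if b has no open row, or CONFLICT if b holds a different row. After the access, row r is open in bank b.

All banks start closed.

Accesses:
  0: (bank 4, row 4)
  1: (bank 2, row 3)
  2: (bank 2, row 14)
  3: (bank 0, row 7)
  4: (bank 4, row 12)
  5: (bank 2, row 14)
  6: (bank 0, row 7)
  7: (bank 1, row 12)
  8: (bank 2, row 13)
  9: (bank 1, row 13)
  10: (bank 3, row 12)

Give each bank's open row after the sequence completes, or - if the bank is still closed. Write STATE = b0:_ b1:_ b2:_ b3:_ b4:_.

step 0: bank4 None->4 [EMPTY]
step 1: bank2 None->3 [EMPTY]
step 2: bank2 3->14 [CONFLICT]
step 3: bank0 None->7 [EMPTY]
step 4: bank4 4->12 [CONFLICT]
step 5: bank2 14->14 [HIT]
step 6: bank0 7->7 [HIT]
step 7: bank1 None->12 [EMPTY]
step 8: bank2 14->13 [CONFLICT]
step 9: bank1 12->13 [CONFLICT]
step 10: bank3 None->12 [EMPTY]

STATE = b0:7 b1:13 b2:13 b3:12 b4:12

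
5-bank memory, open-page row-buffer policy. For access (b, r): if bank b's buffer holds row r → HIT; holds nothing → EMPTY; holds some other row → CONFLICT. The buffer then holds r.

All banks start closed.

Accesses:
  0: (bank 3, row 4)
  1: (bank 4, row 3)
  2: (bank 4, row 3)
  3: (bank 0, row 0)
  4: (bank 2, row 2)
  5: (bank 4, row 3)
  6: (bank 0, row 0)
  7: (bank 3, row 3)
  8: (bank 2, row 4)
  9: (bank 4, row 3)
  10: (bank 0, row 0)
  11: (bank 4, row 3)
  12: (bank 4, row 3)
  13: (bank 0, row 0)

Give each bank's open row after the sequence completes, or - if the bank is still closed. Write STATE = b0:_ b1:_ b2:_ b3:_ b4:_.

  [0] b3 r4: no row ⇒ E
  [1] b4 r3: no row ⇒ E
  [2] b4 r3: had r3 ⇒ H
  [3] b0 r0: no row ⇒ E
  [4] b2 r2: no row ⇒ E
  [5] b4 r3: had r3 ⇒ H
  [6] b0 r0: had r0 ⇒ H
  [7] b3 r3: had r4 ⇒ C
  [8] b2 r4: had r2 ⇒ C
  [9] b4 r3: had r3 ⇒ H
  [10] b0 r0: had r0 ⇒ H
  [11] b4 r3: had r3 ⇒ H
  [12] b4 r3: had r3 ⇒ H
  [13] b0 r0: had r0 ⇒ H

STATE = b0:0 b1:- b2:4 b3:3 b4:3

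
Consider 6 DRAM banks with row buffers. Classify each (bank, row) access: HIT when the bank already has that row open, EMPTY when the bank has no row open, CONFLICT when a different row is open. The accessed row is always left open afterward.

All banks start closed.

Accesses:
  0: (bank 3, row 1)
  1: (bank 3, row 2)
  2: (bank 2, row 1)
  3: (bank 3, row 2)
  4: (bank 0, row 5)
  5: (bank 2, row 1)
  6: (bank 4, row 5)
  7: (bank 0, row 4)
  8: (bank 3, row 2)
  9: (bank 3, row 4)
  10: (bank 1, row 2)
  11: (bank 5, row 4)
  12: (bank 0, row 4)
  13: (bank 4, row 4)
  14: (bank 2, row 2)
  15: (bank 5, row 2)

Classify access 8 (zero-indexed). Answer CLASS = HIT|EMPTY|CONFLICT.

CLASS = HIT

  [0] b3 r1: no row ⇒ E
  [1] b3 r2: had r1 ⇒ C
  [2] b2 r1: no row ⇒ E
  [3] b3 r2: had r2 ⇒ H
  [4] b0 r5: no row ⇒ E
  [5] b2 r1: had r1 ⇒ H
  [6] b4 r5: no row ⇒ E
  [7] b0 r4: had r5 ⇒ C
  [8] b3 r2: had r2 ⇒ H
  [9] b3 r4: had r2 ⇒ C
  [10] b1 r2: no row ⇒ E
  [11] b5 r4: no row ⇒ E
  [12] b0 r4: had r4 ⇒ H
  [13] b4 r4: had r5 ⇒ C
  [14] b2 r2: had r1 ⇒ C
  [15] b5 r2: had r4 ⇒ C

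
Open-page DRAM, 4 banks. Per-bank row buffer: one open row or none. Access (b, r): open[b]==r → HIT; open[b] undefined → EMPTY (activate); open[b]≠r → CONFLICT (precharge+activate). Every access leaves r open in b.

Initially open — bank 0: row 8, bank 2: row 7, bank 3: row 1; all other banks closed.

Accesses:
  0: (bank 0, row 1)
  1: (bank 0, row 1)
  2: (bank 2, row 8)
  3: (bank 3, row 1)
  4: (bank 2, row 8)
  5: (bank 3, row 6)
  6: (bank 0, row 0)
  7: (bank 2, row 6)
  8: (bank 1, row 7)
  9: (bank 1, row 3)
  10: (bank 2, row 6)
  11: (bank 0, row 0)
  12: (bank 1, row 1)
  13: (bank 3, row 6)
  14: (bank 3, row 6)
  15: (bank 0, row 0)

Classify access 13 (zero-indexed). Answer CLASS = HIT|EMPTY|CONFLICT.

CLASS = HIT

#0 (0,1) C  (was 8)
#1 (0,1) H  (was 1)
#2 (2,8) C  (was 7)
#3 (3,1) H  (was 1)
#4 (2,8) H  (was 8)
#5 (3,6) C  (was 1)
#6 (0,0) C  (was 1)
#7 (2,6) C  (was 8)
#8 (1,7) E
#9 (1,3) C  (was 7)
#10 (2,6) H  (was 6)
#11 (0,0) H  (was 0)
#12 (1,1) C  (was 3)
#13 (3,6) H  (was 6)
#14 (3,6) H  (was 6)
#15 (0,0) H  (was 0)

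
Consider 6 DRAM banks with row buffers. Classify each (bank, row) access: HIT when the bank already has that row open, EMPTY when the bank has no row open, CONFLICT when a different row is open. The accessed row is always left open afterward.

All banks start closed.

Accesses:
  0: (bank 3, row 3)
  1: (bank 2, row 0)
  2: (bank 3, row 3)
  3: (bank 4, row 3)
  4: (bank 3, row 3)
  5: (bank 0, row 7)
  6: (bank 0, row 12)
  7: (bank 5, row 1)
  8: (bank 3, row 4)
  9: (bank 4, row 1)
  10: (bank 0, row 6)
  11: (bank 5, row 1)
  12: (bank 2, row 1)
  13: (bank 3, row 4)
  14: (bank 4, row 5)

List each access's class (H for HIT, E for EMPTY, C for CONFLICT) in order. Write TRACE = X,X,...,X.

0: bank 3 row 3 — prev None → EMPTY
1: bank 2 row 0 — prev None → EMPTY
2: bank 3 row 3 — prev 3 → HIT
3: bank 4 row 3 — prev None → EMPTY
4: bank 3 row 3 — prev 3 → HIT
5: bank 0 row 7 — prev None → EMPTY
6: bank 0 row 12 — prev 7 → CONFLICT
7: bank 5 row 1 — prev None → EMPTY
8: bank 3 row 4 — prev 3 → CONFLICT
9: bank 4 row 1 — prev 3 → CONFLICT
10: bank 0 row 6 — prev 12 → CONFLICT
11: bank 5 row 1 — prev 1 → HIT
12: bank 2 row 1 — prev 0 → CONFLICT
13: bank 3 row 4 — prev 4 → HIT
14: bank 4 row 5 — prev 1 → CONFLICT

TRACE = E,E,H,E,H,E,C,E,C,C,C,H,C,H,C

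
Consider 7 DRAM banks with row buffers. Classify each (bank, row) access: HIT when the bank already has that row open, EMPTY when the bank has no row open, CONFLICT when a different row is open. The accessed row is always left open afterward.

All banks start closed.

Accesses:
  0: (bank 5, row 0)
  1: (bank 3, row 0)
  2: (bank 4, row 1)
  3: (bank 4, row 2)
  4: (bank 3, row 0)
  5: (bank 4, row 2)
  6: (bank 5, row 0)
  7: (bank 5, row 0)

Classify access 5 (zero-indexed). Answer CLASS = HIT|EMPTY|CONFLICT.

CLASS = HIT

  [0] b5 r0: no row ⇒ E
  [1] b3 r0: no row ⇒ E
  [2] b4 r1: no row ⇒ E
  [3] b4 r2: had r1 ⇒ C
  [4] b3 r0: had r0 ⇒ H
  [5] b4 r2: had r2 ⇒ H
  [6] b5 r0: had r0 ⇒ H
  [7] b5 r0: had r0 ⇒ H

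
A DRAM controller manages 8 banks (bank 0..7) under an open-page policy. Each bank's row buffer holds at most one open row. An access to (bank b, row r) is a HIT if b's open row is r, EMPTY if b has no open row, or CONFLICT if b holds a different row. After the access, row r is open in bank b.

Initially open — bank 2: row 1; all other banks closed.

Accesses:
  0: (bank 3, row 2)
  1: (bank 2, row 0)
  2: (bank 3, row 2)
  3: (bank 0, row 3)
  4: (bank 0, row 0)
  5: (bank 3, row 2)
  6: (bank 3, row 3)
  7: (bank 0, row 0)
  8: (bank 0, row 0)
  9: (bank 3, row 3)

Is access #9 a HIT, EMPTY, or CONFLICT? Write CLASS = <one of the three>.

CLASS = HIT

  [0] b3 r2: no row ⇒ E
  [1] b2 r0: had r1 ⇒ C
  [2] b3 r2: had r2 ⇒ H
  [3] b0 r3: no row ⇒ E
  [4] b0 r0: had r3 ⇒ C
  [5] b3 r2: had r2 ⇒ H
  [6] b3 r3: had r2 ⇒ C
  [7] b0 r0: had r0 ⇒ H
  [8] b0 r0: had r0 ⇒ H
  [9] b3 r3: had r3 ⇒ H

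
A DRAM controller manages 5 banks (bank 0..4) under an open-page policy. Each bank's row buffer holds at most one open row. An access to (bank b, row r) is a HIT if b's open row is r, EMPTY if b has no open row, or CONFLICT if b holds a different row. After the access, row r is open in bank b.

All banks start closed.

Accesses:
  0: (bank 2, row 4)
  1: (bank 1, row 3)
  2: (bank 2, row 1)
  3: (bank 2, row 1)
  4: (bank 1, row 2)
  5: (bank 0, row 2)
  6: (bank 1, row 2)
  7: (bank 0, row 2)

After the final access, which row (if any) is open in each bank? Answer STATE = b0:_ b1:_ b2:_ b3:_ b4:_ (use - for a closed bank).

  [0] b2 r4: no row ⇒ E
  [1] b1 r3: no row ⇒ E
  [2] b2 r1: had r4 ⇒ C
  [3] b2 r1: had r1 ⇒ H
  [4] b1 r2: had r3 ⇒ C
  [5] b0 r2: no row ⇒ E
  [6] b1 r2: had r2 ⇒ H
  [7] b0 r2: had r2 ⇒ H

STATE = b0:2 b1:2 b2:1 b3:- b4:-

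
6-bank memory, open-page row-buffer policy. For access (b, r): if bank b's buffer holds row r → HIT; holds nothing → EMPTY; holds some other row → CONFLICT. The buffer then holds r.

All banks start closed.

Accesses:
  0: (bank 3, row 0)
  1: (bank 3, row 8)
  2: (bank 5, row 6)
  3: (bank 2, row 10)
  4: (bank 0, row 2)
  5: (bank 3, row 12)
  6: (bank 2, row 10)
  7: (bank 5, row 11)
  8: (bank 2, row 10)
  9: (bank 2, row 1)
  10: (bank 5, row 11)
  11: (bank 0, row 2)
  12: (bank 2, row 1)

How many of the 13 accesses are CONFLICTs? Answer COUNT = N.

#0 (3,0) E
#1 (3,8) C  (was 0)
#2 (5,6) E
#3 (2,10) E
#4 (0,2) E
#5 (3,12) C  (was 8)
#6 (2,10) H  (was 10)
#7 (5,11) C  (was 6)
#8 (2,10) H  (was 10)
#9 (2,1) C  (was 10)
#10 (5,11) H  (was 11)
#11 (0,2) H  (was 2)
#12 (2,1) H  (was 1)

COUNT = 4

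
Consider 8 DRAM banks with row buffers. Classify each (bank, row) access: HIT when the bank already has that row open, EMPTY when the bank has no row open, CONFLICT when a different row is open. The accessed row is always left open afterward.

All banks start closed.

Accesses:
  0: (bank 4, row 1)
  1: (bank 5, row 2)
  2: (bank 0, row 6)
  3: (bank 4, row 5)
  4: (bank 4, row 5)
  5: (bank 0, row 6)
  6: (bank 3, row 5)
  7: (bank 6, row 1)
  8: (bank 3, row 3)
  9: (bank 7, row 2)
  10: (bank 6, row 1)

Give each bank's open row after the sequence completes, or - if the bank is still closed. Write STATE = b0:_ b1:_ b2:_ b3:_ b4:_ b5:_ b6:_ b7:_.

step 0: bank4 None->1 [EMPTY]
step 1: bank5 None->2 [EMPTY]
step 2: bank0 None->6 [EMPTY]
step 3: bank4 1->5 [CONFLICT]
step 4: bank4 5->5 [HIT]
step 5: bank0 6->6 [HIT]
step 6: bank3 None->5 [EMPTY]
step 7: bank6 None->1 [EMPTY]
step 8: bank3 5->3 [CONFLICT]
step 9: bank7 None->2 [EMPTY]
step 10: bank6 1->1 [HIT]

STATE = b0:6 b1:- b2:- b3:3 b4:5 b5:2 b6:1 b7:2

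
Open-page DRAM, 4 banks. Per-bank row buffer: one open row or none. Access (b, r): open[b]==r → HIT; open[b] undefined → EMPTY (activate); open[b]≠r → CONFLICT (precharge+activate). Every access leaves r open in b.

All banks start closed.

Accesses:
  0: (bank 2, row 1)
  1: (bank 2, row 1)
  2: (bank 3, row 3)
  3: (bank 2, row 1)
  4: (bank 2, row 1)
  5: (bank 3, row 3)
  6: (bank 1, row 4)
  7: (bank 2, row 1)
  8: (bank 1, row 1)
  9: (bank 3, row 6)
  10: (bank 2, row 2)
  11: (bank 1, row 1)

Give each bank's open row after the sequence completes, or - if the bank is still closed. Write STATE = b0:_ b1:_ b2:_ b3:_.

STATE = b0:- b1:1 b2:2 b3:6

step 0: bank2 None->1 [EMPTY]
step 1: bank2 1->1 [HIT]
step 2: bank3 None->3 [EMPTY]
step 3: bank2 1->1 [HIT]
step 4: bank2 1->1 [HIT]
step 5: bank3 3->3 [HIT]
step 6: bank1 None->4 [EMPTY]
step 7: bank2 1->1 [HIT]
step 8: bank1 4->1 [CONFLICT]
step 9: bank3 3->6 [CONFLICT]
step 10: bank2 1->2 [CONFLICT]
step 11: bank1 1->1 [HIT]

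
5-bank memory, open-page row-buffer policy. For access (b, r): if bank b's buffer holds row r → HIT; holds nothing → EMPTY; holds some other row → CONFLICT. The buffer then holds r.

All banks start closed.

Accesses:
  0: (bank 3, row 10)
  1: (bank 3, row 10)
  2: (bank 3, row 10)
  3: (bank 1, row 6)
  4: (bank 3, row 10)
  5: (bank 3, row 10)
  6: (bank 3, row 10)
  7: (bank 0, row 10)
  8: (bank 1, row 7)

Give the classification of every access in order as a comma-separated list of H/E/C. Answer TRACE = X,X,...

TRACE = E,H,H,E,H,H,H,E,C

step 0: bank3 None->10 [EMPTY]
step 1: bank3 10->10 [HIT]
step 2: bank3 10->10 [HIT]
step 3: bank1 None->6 [EMPTY]
step 4: bank3 10->10 [HIT]
step 5: bank3 10->10 [HIT]
step 6: bank3 10->10 [HIT]
step 7: bank0 None->10 [EMPTY]
step 8: bank1 6->7 [CONFLICT]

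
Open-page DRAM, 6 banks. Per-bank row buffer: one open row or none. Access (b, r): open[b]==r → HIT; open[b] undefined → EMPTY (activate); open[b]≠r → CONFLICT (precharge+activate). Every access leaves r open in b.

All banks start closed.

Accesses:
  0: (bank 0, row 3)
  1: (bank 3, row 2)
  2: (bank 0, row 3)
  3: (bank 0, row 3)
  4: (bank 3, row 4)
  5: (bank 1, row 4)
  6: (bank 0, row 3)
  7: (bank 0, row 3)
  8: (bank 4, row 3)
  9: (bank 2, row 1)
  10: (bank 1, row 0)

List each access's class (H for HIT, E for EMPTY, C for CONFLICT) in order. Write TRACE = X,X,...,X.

TRACE = E,E,H,H,C,E,H,H,E,E,C

#0 (0,3) E
#1 (3,2) E
#2 (0,3) H  (was 3)
#3 (0,3) H  (was 3)
#4 (3,4) C  (was 2)
#5 (1,4) E
#6 (0,3) H  (was 3)
#7 (0,3) H  (was 3)
#8 (4,3) E
#9 (2,1) E
#10 (1,0) C  (was 4)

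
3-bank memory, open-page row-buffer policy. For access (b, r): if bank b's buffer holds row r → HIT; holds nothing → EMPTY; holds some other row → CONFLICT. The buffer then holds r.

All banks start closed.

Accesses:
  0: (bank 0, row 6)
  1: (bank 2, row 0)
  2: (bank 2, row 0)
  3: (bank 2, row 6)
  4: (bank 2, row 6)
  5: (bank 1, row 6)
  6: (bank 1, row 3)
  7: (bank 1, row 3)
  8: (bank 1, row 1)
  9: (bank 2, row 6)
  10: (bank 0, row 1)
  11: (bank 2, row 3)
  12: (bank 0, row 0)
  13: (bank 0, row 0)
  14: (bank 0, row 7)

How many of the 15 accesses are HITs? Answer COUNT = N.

  [0] b0 r6: no row ⇒ E
  [1] b2 r0: no row ⇒ E
  [2] b2 r0: had r0 ⇒ H
  [3] b2 r6: had r0 ⇒ C
  [4] b2 r6: had r6 ⇒ H
  [5] b1 r6: no row ⇒ E
  [6] b1 r3: had r6 ⇒ C
  [7] b1 r3: had r3 ⇒ H
  [8] b1 r1: had r3 ⇒ C
  [9] b2 r6: had r6 ⇒ H
  [10] b0 r1: had r6 ⇒ C
  [11] b2 r3: had r6 ⇒ C
  [12] b0 r0: had r1 ⇒ C
  [13] b0 r0: had r0 ⇒ H
  [14] b0 r7: had r0 ⇒ C

COUNT = 5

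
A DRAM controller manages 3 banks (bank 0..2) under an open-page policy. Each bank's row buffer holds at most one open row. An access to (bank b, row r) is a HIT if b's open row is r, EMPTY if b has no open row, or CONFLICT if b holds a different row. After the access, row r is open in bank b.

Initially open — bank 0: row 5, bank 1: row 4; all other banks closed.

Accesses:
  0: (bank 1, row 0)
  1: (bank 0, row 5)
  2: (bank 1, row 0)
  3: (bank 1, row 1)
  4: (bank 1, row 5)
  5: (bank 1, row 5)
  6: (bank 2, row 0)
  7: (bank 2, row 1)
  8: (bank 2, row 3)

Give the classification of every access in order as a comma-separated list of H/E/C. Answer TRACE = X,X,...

TRACE = C,H,H,C,C,H,E,C,C

step 0: bank1 4->0 [CONFLICT]
step 1: bank0 5->5 [HIT]
step 2: bank1 0->0 [HIT]
step 3: bank1 0->1 [CONFLICT]
step 4: bank1 1->5 [CONFLICT]
step 5: bank1 5->5 [HIT]
step 6: bank2 None->0 [EMPTY]
step 7: bank2 0->1 [CONFLICT]
step 8: bank2 1->3 [CONFLICT]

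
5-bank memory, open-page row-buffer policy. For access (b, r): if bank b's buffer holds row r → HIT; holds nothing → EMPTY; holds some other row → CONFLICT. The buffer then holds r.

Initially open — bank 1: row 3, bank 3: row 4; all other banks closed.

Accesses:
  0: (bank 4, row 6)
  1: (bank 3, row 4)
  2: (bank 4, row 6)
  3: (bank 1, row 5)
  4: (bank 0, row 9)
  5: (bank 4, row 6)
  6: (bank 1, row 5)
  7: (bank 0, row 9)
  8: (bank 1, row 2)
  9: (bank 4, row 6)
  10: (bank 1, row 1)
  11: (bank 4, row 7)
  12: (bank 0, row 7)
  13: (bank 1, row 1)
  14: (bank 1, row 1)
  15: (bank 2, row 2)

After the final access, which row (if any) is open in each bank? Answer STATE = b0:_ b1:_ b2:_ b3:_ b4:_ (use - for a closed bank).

STATE = b0:7 b1:1 b2:2 b3:4 b4:7

  [0] b4 r6: no row ⇒ E
  [1] b3 r4: had r4 ⇒ H
  [2] b4 r6: had r6 ⇒ H
  [3] b1 r5: had r3 ⇒ C
  [4] b0 r9: no row ⇒ E
  [5] b4 r6: had r6 ⇒ H
  [6] b1 r5: had r5 ⇒ H
  [7] b0 r9: had r9 ⇒ H
  [8] b1 r2: had r5 ⇒ C
  [9] b4 r6: had r6 ⇒ H
  [10] b1 r1: had r2 ⇒ C
  [11] b4 r7: had r6 ⇒ C
  [12] b0 r7: had r9 ⇒ C
  [13] b1 r1: had r1 ⇒ H
  [14] b1 r1: had r1 ⇒ H
  [15] b2 r2: no row ⇒ E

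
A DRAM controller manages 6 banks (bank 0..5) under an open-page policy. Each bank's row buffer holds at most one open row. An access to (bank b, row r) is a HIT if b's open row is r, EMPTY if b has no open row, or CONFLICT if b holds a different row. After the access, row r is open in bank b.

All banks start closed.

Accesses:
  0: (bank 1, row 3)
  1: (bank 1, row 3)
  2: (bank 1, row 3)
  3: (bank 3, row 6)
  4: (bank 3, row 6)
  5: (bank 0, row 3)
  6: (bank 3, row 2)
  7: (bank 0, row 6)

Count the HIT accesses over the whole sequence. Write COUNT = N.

COUNT = 3

step 0: bank1 None->3 [EMPTY]
step 1: bank1 3->3 [HIT]
step 2: bank1 3->3 [HIT]
step 3: bank3 None->6 [EMPTY]
step 4: bank3 6->6 [HIT]
step 5: bank0 None->3 [EMPTY]
step 6: bank3 6->2 [CONFLICT]
step 7: bank0 3->6 [CONFLICT]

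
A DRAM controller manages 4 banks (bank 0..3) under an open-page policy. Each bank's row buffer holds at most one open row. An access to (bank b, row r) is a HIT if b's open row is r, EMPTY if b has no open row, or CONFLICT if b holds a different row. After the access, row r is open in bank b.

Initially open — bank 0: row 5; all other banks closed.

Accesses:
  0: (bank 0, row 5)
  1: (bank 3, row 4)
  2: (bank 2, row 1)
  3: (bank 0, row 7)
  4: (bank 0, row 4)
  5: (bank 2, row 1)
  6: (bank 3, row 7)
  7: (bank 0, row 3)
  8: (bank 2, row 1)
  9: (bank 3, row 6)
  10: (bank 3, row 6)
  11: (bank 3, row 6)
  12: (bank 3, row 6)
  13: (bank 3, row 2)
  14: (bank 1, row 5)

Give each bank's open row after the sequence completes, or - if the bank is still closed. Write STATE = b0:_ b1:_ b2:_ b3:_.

step 0: bank0 5->5 [HIT]
step 1: bank3 None->4 [EMPTY]
step 2: bank2 None->1 [EMPTY]
step 3: bank0 5->7 [CONFLICT]
step 4: bank0 7->4 [CONFLICT]
step 5: bank2 1->1 [HIT]
step 6: bank3 4->7 [CONFLICT]
step 7: bank0 4->3 [CONFLICT]
step 8: bank2 1->1 [HIT]
step 9: bank3 7->6 [CONFLICT]
step 10: bank3 6->6 [HIT]
step 11: bank3 6->6 [HIT]
step 12: bank3 6->6 [HIT]
step 13: bank3 6->2 [CONFLICT]
step 14: bank1 None->5 [EMPTY]

STATE = b0:3 b1:5 b2:1 b3:2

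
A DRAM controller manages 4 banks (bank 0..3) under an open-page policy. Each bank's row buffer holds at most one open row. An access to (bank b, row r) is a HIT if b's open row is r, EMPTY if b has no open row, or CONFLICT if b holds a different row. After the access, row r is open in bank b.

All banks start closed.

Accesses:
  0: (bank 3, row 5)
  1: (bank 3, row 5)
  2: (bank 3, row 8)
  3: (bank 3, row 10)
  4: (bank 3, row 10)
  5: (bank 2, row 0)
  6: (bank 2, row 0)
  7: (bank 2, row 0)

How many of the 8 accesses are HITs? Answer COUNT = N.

COUNT = 4

#0 (3,5) E
#1 (3,5) H  (was 5)
#2 (3,8) C  (was 5)
#3 (3,10) C  (was 8)
#4 (3,10) H  (was 10)
#5 (2,0) E
#6 (2,0) H  (was 0)
#7 (2,0) H  (was 0)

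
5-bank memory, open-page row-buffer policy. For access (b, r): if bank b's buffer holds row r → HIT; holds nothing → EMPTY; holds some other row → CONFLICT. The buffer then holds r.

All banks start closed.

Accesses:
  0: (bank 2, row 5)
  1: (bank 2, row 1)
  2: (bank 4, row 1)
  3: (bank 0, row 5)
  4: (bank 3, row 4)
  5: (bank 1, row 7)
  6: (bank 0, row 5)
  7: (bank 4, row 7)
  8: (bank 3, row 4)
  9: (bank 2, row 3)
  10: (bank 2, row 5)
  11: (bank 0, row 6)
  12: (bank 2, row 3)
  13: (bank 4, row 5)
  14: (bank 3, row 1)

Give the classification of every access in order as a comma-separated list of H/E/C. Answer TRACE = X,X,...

#0 (2,5) E
#1 (2,1) C  (was 5)
#2 (4,1) E
#3 (0,5) E
#4 (3,4) E
#5 (1,7) E
#6 (0,5) H  (was 5)
#7 (4,7) C  (was 1)
#8 (3,4) H  (was 4)
#9 (2,3) C  (was 1)
#10 (2,5) C  (was 3)
#11 (0,6) C  (was 5)
#12 (2,3) C  (was 5)
#13 (4,5) C  (was 7)
#14 (3,1) C  (was 4)

TRACE = E,C,E,E,E,E,H,C,H,C,C,C,C,C,C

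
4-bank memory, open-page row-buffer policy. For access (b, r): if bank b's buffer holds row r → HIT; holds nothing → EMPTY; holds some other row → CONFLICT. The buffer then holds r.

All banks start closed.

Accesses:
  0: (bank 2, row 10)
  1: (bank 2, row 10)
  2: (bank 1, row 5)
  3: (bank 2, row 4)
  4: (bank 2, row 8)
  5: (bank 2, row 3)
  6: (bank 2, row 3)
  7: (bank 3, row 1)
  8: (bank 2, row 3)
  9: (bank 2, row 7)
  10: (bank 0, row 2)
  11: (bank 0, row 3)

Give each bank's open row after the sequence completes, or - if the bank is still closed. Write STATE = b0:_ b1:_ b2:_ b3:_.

STATE = b0:3 b1:5 b2:7 b3:1

#0 (2,10) E
#1 (2,10) H  (was 10)
#2 (1,5) E
#3 (2,4) C  (was 10)
#4 (2,8) C  (was 4)
#5 (2,3) C  (was 8)
#6 (2,3) H  (was 3)
#7 (3,1) E
#8 (2,3) H  (was 3)
#9 (2,7) C  (was 3)
#10 (0,2) E
#11 (0,3) C  (was 2)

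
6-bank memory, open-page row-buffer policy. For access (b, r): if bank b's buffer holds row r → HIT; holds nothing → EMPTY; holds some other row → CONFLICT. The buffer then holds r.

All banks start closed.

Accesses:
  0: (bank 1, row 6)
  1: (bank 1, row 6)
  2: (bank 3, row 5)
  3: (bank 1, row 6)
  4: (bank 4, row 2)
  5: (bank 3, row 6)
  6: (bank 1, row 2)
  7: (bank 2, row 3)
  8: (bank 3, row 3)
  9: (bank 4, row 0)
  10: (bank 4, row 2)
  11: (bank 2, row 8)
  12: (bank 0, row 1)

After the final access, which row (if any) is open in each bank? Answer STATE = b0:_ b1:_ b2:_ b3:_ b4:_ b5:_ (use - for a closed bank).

STATE = b0:1 b1:2 b2:8 b3:3 b4:2 b5:-

0: bank 1 row 6 — prev None → EMPTY
1: bank 1 row 6 — prev 6 → HIT
2: bank 3 row 5 — prev None → EMPTY
3: bank 1 row 6 — prev 6 → HIT
4: bank 4 row 2 — prev None → EMPTY
5: bank 3 row 6 — prev 5 → CONFLICT
6: bank 1 row 2 — prev 6 → CONFLICT
7: bank 2 row 3 — prev None → EMPTY
8: bank 3 row 3 — prev 6 → CONFLICT
9: bank 4 row 0 — prev 2 → CONFLICT
10: bank 4 row 2 — prev 0 → CONFLICT
11: bank 2 row 8 — prev 3 → CONFLICT
12: bank 0 row 1 — prev None → EMPTY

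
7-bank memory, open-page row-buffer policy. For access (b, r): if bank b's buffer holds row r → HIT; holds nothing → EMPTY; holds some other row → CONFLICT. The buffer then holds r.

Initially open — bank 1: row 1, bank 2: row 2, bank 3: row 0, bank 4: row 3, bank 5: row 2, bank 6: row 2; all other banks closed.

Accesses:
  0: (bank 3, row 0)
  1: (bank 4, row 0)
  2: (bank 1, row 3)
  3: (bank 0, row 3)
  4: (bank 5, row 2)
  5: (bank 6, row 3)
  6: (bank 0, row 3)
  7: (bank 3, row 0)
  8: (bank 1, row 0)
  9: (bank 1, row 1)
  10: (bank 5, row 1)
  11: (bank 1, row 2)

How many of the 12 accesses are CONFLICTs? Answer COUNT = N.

COUNT = 7

#0 (3,0) H  (was 0)
#1 (4,0) C  (was 3)
#2 (1,3) C  (was 1)
#3 (0,3) E
#4 (5,2) H  (was 2)
#5 (6,3) C  (was 2)
#6 (0,3) H  (was 3)
#7 (3,0) H  (was 0)
#8 (1,0) C  (was 3)
#9 (1,1) C  (was 0)
#10 (5,1) C  (was 2)
#11 (1,2) C  (was 1)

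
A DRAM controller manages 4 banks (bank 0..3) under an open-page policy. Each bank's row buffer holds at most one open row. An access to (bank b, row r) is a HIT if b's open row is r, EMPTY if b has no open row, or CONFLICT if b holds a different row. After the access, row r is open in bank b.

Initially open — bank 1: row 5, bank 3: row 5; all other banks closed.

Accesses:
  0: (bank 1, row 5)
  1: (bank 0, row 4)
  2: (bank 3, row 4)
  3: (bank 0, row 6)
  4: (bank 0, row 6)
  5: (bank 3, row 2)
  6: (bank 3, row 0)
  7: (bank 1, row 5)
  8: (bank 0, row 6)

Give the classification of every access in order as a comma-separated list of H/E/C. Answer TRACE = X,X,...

TRACE = H,E,C,C,H,C,C,H,H

0: bank 1 row 5 — prev 5 → HIT
1: bank 0 row 4 — prev None → EMPTY
2: bank 3 row 4 — prev 5 → CONFLICT
3: bank 0 row 6 — prev 4 → CONFLICT
4: bank 0 row 6 — prev 6 → HIT
5: bank 3 row 2 — prev 4 → CONFLICT
6: bank 3 row 0 — prev 2 → CONFLICT
7: bank 1 row 5 — prev 5 → HIT
8: bank 0 row 6 — prev 6 → HIT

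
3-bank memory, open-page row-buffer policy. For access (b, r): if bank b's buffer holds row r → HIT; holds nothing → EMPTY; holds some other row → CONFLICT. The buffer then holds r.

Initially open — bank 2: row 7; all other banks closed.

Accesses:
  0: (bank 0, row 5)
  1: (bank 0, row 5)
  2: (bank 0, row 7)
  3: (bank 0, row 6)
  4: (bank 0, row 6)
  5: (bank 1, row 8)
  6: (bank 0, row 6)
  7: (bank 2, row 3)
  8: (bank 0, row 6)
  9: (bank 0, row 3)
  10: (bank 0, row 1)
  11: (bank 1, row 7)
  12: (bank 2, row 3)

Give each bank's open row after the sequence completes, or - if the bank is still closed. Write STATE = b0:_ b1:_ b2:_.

STATE = b0:1 b1:7 b2:3

0: bank 0 row 5 — prev None → EMPTY
1: bank 0 row 5 — prev 5 → HIT
2: bank 0 row 7 — prev 5 → CONFLICT
3: bank 0 row 6 — prev 7 → CONFLICT
4: bank 0 row 6 — prev 6 → HIT
5: bank 1 row 8 — prev None → EMPTY
6: bank 0 row 6 — prev 6 → HIT
7: bank 2 row 3 — prev 7 → CONFLICT
8: bank 0 row 6 — prev 6 → HIT
9: bank 0 row 3 — prev 6 → CONFLICT
10: bank 0 row 1 — prev 3 → CONFLICT
11: bank 1 row 7 — prev 8 → CONFLICT
12: bank 2 row 3 — prev 3 → HIT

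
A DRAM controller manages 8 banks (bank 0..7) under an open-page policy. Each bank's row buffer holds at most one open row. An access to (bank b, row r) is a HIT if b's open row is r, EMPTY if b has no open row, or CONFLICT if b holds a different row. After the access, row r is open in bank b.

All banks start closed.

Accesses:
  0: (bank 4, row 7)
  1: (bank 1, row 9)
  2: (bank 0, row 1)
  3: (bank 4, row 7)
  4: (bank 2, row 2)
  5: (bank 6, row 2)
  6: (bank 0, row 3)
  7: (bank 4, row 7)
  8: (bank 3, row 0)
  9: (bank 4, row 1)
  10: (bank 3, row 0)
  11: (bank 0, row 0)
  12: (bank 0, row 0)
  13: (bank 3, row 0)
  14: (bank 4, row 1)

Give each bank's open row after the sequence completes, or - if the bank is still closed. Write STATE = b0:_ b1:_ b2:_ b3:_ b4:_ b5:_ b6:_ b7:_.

STATE = b0:0 b1:9 b2:2 b3:0 b4:1 b5:- b6:2 b7:-

#0 (4,7) E
#1 (1,9) E
#2 (0,1) E
#3 (4,7) H  (was 7)
#4 (2,2) E
#5 (6,2) E
#6 (0,3) C  (was 1)
#7 (4,7) H  (was 7)
#8 (3,0) E
#9 (4,1) C  (was 7)
#10 (3,0) H  (was 0)
#11 (0,0) C  (was 3)
#12 (0,0) H  (was 0)
#13 (3,0) H  (was 0)
#14 (4,1) H  (was 1)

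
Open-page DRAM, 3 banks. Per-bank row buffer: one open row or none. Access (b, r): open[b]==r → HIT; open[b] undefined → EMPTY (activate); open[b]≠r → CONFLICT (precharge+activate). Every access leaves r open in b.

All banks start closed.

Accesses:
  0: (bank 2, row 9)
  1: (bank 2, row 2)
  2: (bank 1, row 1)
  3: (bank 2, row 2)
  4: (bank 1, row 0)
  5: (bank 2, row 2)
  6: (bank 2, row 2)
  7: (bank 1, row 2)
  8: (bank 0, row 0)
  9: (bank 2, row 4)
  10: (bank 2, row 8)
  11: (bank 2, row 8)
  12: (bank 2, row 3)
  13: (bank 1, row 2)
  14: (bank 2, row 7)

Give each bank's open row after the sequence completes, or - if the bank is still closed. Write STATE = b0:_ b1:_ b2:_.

  [0] b2 r9: no row ⇒ E
  [1] b2 r2: had r9 ⇒ C
  [2] b1 r1: no row ⇒ E
  [3] b2 r2: had r2 ⇒ H
  [4] b1 r0: had r1 ⇒ C
  [5] b2 r2: had r2 ⇒ H
  [6] b2 r2: had r2 ⇒ H
  [7] b1 r2: had r0 ⇒ C
  [8] b0 r0: no row ⇒ E
  [9] b2 r4: had r2 ⇒ C
  [10] b2 r8: had r4 ⇒ C
  [11] b2 r8: had r8 ⇒ H
  [12] b2 r3: had r8 ⇒ C
  [13] b1 r2: had r2 ⇒ H
  [14] b2 r7: had r3 ⇒ C

STATE = b0:0 b1:2 b2:7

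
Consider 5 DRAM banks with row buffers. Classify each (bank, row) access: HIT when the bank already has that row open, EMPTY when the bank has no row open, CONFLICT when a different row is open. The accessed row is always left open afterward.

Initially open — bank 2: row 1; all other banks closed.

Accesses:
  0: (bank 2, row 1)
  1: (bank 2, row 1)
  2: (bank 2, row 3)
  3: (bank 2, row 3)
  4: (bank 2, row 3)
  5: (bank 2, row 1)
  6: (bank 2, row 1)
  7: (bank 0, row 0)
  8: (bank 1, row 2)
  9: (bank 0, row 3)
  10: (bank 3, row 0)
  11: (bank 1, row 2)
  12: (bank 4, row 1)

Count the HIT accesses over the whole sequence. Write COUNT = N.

#0 (2,1) H  (was 1)
#1 (2,1) H  (was 1)
#2 (2,3) C  (was 1)
#3 (2,3) H  (was 3)
#4 (2,3) H  (was 3)
#5 (2,1) C  (was 3)
#6 (2,1) H  (was 1)
#7 (0,0) E
#8 (1,2) E
#9 (0,3) C  (was 0)
#10 (3,0) E
#11 (1,2) H  (was 2)
#12 (4,1) E

COUNT = 6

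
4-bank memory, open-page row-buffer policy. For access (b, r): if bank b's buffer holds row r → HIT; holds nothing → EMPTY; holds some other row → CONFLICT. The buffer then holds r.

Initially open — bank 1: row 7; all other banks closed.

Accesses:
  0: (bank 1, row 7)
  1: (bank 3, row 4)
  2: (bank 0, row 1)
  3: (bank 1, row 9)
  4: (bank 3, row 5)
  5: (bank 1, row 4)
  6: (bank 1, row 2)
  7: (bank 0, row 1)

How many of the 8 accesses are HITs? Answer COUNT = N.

COUNT = 2

#0 (1,7) H  (was 7)
#1 (3,4) E
#2 (0,1) E
#3 (1,9) C  (was 7)
#4 (3,5) C  (was 4)
#5 (1,4) C  (was 9)
#6 (1,2) C  (was 4)
#7 (0,1) H  (was 1)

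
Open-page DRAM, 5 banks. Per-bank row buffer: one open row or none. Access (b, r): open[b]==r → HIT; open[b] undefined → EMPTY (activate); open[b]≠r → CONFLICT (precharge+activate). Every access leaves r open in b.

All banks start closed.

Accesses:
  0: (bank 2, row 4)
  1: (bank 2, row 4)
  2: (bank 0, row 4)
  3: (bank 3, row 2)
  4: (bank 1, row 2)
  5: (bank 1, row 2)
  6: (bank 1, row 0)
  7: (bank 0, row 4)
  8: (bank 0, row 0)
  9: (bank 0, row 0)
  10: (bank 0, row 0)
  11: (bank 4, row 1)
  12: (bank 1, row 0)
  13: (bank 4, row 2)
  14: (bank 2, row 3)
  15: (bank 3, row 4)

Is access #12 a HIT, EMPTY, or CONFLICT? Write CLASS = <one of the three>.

CLASS = HIT

  [0] b2 r4: no row ⇒ E
  [1] b2 r4: had r4 ⇒ H
  [2] b0 r4: no row ⇒ E
  [3] b3 r2: no row ⇒ E
  [4] b1 r2: no row ⇒ E
  [5] b1 r2: had r2 ⇒ H
  [6] b1 r0: had r2 ⇒ C
  [7] b0 r4: had r4 ⇒ H
  [8] b0 r0: had r4 ⇒ C
  [9] b0 r0: had r0 ⇒ H
  [10] b0 r0: had r0 ⇒ H
  [11] b4 r1: no row ⇒ E
  [12] b1 r0: had r0 ⇒ H
  [13] b4 r2: had r1 ⇒ C
  [14] b2 r3: had r4 ⇒ C
  [15] b3 r4: had r2 ⇒ C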